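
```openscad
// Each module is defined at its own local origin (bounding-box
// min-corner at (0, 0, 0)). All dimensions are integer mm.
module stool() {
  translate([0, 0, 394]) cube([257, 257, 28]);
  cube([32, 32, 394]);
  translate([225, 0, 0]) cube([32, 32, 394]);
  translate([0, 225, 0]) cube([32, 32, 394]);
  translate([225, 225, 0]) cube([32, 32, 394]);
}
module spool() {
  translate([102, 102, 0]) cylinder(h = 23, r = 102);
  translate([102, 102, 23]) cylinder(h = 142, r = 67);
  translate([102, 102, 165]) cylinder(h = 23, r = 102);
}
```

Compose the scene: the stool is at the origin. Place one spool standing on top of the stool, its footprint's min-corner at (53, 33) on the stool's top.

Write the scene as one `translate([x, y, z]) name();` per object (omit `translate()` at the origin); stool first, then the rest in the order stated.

stool();
translate([53, 33, 422]) spool();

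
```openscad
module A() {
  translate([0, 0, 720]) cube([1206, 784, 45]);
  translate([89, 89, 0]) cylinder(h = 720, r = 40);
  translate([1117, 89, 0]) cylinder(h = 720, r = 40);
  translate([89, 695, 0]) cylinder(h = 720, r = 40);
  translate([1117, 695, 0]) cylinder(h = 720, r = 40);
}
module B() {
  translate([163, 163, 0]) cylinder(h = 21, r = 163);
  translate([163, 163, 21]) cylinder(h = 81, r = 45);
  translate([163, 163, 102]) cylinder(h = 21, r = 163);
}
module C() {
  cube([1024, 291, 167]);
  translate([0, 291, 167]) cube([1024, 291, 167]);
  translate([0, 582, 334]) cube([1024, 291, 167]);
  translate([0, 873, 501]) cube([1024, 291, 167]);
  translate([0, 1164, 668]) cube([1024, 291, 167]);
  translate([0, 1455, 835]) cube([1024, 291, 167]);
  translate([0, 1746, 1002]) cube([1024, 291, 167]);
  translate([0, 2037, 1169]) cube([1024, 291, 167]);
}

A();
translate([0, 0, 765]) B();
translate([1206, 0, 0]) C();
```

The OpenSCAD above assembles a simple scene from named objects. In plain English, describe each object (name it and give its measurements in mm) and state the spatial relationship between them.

A is a rectangular dining table. The top is 1206×784×45 mm with its upper surface at z = 765 mm. It stands on four round legs of 80 mm diameter, each leg's bounding box inset 49 mm from the nearest pair of top edges, running from the floor to the underside of the top.

B is a spool: two coaxial disc flanges of radius 163 mm and thickness 21 mm, joined by a core cylinder of radius 45 mm and height 81 mm. The lower flange rests on z = 0 and the three cylinders share a vertical axis.

C is a run of 8 identical solid stair steps. Each tread is 1024×291 mm and each step block is 167 mm high. Step 1 rests on the floor; step k is offset from step 1 by (k−1)×291 mm in y and (k−1)×167 mm in z.

The spool is on top of the table. The staircase is against the table's +x side, with their −y faces flush.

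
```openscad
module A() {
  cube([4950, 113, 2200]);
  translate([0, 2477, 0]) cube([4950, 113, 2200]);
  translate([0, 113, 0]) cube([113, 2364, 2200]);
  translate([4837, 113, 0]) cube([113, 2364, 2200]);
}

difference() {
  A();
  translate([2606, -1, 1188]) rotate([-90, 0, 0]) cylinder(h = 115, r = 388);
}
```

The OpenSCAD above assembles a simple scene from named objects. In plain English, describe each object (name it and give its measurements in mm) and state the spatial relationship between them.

A is a box-shaped house frame (walls only): outside footprint 4950×2590 mm, wall height 2200 mm, wall thickness 113 mm. The two y-facing walls run the full x-width; the two x-facing walls fit between the inner faces of the y-facing walls.

The house frame has a circular hole of radius 388 mm through its front wall, centred at (x = 2606, z = 1188).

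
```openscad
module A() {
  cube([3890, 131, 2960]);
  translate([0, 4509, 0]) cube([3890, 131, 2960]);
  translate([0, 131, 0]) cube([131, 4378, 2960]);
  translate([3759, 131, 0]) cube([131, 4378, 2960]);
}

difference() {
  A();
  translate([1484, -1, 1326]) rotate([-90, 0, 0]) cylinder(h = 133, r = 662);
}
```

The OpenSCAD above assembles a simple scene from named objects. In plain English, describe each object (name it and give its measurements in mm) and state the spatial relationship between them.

A is the wall frame of a small rectangular building: four walls, each 2960 mm tall and 131 mm thick, enclosing a footprint 3890 mm (x) by 4640 mm (y) outside-to-outside, with no floor or roof. The front and back walls (the −y and +y sides) span the full width; the two side walls fit between them.

The house frame has a circular hole of radius 662 mm through its front wall, centred at (x = 1484, z = 1326).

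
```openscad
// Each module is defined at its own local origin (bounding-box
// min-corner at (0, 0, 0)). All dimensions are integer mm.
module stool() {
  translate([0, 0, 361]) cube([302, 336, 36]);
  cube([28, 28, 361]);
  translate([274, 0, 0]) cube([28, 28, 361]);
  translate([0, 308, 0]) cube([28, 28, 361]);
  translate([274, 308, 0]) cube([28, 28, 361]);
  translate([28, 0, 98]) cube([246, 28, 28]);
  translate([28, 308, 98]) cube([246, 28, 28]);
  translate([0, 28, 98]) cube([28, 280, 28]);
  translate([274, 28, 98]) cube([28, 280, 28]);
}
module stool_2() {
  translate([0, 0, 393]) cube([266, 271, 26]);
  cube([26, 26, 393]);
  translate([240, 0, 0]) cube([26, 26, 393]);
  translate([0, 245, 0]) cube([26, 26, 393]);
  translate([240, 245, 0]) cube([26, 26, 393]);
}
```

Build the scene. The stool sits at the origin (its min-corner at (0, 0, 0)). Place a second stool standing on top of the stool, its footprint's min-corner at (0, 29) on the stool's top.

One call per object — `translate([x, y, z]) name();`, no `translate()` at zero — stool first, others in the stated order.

stool();
translate([0, 29, 397]) stool_2();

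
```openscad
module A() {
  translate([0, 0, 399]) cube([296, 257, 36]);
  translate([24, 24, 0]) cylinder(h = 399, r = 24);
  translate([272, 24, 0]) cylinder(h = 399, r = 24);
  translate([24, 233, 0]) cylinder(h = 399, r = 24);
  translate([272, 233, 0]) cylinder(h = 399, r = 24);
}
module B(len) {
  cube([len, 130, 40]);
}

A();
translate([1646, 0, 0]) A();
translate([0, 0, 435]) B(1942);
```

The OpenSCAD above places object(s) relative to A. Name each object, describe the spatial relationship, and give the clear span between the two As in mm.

Second stool starts at x = 1646; first ends at x = 296; clear span = 1646 − 296 = 1350 mm.

A is a stool. B is a beam. A beam spans the tops of two stools. The clear span between the two stools is 1350 mm.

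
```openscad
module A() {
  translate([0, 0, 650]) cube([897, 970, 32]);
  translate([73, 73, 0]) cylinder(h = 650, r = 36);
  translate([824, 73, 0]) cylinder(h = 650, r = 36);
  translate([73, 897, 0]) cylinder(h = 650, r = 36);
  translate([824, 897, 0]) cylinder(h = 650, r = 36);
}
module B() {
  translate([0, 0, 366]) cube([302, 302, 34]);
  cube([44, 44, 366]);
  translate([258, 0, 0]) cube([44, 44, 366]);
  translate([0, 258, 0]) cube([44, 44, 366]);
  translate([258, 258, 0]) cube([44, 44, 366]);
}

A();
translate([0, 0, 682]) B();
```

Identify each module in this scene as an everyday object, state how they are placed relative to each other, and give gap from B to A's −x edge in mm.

The stool's min-x is at 0; the table's min-x is 0; gap = 0 mm.

A is a table. B is a stool. The stool is on top of the table. The gap from the stool to the table's −x edge is 0 mm.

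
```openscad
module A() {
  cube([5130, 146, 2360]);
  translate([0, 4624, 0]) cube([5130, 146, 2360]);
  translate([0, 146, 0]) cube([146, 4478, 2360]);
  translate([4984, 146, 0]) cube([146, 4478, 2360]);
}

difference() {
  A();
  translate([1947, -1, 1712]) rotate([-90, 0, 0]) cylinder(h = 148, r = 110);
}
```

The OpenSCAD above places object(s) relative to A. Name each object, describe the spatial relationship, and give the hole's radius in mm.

A is a house frame. The house frame has a circular hole through its front wall. The hole's radius is 110 mm.

The subtracted cylinder has r = 110 mm.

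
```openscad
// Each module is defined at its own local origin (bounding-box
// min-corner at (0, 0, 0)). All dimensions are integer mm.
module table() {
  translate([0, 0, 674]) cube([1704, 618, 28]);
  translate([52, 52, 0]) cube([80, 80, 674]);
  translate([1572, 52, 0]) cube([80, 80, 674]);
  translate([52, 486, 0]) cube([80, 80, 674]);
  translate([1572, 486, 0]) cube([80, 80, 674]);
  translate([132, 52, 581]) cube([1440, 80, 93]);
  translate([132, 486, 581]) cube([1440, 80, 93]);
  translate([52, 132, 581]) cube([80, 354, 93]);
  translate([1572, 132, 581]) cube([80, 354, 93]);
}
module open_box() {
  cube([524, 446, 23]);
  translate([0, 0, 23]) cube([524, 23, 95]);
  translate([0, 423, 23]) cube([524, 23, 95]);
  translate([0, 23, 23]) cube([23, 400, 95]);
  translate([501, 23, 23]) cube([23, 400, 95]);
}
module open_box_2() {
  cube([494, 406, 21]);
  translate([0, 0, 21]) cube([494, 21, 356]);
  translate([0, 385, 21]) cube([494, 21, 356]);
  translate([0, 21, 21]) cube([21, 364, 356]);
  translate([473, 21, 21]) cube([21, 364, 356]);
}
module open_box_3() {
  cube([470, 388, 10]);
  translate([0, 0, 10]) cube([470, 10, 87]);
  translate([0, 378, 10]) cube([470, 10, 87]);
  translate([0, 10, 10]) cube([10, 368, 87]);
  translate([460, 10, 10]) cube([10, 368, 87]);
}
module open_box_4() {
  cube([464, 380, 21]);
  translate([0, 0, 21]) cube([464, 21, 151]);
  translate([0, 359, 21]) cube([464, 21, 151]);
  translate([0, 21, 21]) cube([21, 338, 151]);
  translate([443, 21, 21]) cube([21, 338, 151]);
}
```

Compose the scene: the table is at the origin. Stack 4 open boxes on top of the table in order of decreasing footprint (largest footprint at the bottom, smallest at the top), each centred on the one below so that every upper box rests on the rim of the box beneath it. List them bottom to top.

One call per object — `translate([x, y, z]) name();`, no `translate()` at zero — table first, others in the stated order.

table();
translate([590, 86, 702]) open_box();
translate([605, 106, 820]) open_box_2();
translate([617, 115, 1197]) open_box_3();
translate([620, 119, 1294]) open_box_4();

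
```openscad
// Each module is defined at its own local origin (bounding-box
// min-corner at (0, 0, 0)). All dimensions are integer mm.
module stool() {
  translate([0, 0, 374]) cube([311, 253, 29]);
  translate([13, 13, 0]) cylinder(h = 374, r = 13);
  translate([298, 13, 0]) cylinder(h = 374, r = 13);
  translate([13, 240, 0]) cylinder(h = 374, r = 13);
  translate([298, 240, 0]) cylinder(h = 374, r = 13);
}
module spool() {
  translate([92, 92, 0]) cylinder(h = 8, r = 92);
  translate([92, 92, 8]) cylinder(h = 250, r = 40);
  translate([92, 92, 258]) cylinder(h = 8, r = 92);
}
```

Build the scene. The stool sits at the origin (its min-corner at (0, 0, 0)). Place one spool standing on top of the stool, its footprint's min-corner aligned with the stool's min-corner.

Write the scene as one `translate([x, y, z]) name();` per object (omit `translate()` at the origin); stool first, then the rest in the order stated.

stool();
translate([0, 0, 403]) spool();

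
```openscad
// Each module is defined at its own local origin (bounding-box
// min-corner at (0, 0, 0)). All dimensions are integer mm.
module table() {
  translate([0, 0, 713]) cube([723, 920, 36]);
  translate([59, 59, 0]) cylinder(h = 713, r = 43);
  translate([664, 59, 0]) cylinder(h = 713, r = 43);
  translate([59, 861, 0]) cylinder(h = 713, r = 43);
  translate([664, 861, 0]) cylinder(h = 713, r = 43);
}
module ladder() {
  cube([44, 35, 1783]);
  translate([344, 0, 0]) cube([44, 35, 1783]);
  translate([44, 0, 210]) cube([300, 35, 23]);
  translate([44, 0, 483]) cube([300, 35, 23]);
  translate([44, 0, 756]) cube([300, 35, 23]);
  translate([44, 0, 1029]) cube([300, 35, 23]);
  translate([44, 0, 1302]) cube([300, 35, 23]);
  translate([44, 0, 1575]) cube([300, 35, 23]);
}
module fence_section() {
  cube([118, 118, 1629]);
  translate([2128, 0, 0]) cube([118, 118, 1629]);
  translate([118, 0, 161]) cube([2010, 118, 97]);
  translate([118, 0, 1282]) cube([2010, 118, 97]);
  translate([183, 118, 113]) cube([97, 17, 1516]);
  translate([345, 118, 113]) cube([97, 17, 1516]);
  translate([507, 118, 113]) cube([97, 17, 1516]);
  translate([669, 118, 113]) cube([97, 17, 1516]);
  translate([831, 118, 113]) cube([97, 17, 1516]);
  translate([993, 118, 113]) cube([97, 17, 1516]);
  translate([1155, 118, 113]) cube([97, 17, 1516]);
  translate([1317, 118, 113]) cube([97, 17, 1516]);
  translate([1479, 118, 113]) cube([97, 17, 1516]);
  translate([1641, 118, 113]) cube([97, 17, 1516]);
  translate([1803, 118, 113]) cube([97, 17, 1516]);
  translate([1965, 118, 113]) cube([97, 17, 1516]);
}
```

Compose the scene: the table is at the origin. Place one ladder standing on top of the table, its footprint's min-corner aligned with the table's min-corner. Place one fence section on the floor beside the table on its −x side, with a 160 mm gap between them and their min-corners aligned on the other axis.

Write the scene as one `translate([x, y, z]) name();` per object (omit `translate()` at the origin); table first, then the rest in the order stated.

table();
translate([0, 0, 749]) ladder();
translate([-2406, 0, 0]) fence_section();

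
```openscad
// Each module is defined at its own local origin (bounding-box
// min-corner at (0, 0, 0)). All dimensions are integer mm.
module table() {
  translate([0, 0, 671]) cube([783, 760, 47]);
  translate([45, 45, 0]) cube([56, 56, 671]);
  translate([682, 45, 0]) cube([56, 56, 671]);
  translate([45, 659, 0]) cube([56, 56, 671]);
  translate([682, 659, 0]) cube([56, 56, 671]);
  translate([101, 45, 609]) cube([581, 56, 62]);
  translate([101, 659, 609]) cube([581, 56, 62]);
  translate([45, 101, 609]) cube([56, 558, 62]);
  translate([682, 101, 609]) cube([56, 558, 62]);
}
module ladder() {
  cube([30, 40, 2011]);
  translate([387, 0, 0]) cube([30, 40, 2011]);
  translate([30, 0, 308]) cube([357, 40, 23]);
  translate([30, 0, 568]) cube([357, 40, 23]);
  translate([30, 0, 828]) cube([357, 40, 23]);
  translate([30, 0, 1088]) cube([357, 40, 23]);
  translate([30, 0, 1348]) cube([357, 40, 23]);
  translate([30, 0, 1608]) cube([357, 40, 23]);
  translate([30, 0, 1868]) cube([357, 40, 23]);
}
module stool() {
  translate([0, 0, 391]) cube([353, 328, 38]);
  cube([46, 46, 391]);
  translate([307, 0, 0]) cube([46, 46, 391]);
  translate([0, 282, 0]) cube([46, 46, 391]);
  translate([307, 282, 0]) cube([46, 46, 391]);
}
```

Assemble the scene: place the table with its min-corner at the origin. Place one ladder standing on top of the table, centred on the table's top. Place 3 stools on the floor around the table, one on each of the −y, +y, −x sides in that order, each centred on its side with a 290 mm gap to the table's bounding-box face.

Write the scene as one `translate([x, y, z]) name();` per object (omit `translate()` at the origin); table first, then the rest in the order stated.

table();
translate([183, 360, 718]) ladder();
translate([215, -618, 0]) stool();
translate([215, 1050, 0]) stool();
translate([-643, 216, 0]) stool();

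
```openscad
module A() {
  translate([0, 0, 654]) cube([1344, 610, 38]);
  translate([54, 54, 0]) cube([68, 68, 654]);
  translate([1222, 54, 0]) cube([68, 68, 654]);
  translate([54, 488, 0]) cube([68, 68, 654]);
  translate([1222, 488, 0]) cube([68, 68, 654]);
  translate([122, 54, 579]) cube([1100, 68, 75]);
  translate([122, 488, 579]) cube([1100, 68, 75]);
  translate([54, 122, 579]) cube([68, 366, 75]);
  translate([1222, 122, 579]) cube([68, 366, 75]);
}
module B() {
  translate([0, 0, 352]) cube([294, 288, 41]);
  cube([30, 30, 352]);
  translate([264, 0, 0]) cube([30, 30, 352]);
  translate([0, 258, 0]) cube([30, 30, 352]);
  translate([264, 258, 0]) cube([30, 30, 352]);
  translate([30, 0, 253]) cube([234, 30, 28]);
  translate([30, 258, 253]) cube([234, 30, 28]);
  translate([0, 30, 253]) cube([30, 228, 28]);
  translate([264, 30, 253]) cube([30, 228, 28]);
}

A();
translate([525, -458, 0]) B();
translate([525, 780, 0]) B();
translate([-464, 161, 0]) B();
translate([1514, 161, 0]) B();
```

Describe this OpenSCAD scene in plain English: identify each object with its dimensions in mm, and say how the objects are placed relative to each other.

A is a rectangular dining table. The top is 1344×610×38 mm with its upper surface at z = 692 mm. It stands on four 68×68 mm square legs, each inset 54 mm from the nearest pair of top edges, running from the floor to the underside of the top. Four apron rails, 68 mm thick and 75 mm tall, run between adjacent legs with their top edges flush with the underside of the top and their outer faces flush with the legs' outer faces.

B is a four-legged stool. The seat is 294×288 mm, 41 mm thick, top at z = 393 mm. It stands on four square legs, each 30×30 mm in cross-section, from z = 0 to the seat underside, each flush with a corner of the seat. Four stretchers, 30 mm wide and 28 mm tall, connect adjacent legs with their undersides at z = 253 mm, each running between the inner faces of the legs it joins and aligned with the legs' outer faces on the other axis.

Four stools sit around the table at the −y, +y, −x, +x sides.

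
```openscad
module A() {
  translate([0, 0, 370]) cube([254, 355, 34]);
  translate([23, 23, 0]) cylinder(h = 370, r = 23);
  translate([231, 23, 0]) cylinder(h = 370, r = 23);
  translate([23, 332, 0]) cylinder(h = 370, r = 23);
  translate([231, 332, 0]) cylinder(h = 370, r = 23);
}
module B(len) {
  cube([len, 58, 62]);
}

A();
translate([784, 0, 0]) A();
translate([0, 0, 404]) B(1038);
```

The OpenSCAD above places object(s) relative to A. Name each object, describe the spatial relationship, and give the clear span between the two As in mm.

Second stool starts at x = 784; first ends at x = 254; clear span = 784 − 254 = 530 mm.

A is a stool. B is a beam. A beam spans the tops of two stools. The clear span between the two stools is 530 mm.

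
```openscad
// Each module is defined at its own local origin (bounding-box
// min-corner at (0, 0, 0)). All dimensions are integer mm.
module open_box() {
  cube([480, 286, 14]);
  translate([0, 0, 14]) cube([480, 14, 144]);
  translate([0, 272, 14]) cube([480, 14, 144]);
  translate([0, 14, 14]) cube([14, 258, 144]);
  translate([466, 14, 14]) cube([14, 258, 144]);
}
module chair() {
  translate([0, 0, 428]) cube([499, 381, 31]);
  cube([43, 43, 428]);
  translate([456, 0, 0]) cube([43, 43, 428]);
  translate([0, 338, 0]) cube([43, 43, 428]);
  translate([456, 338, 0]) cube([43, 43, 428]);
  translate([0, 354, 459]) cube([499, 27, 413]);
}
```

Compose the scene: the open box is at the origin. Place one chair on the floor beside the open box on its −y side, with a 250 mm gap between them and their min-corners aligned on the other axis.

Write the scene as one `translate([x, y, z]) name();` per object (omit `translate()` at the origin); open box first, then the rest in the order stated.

open_box();
translate([0, -631, 0]) chair();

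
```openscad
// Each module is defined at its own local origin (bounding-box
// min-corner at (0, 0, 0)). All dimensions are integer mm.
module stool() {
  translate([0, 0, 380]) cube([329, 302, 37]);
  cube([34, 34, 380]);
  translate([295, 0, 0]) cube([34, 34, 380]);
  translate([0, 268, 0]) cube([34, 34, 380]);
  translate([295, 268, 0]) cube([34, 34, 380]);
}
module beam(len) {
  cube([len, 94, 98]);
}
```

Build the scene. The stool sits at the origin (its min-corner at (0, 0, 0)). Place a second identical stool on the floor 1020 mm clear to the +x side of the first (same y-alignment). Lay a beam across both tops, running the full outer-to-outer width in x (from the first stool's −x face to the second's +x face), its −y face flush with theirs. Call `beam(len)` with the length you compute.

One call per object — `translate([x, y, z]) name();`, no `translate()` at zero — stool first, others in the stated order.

stool();
translate([1349, 0, 0]) stool();
translate([0, 0, 417]) beam(1678);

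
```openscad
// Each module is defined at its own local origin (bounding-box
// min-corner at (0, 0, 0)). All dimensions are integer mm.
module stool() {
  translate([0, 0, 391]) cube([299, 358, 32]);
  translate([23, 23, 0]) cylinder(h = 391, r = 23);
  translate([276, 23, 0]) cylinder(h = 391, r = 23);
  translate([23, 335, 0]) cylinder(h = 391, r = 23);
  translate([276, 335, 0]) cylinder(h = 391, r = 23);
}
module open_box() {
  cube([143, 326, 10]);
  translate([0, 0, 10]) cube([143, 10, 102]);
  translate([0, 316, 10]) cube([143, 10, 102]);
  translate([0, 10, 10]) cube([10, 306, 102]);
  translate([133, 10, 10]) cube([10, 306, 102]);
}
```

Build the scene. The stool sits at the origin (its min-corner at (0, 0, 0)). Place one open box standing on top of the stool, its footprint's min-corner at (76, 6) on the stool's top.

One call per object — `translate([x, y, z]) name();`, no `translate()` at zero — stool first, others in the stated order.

stool();
translate([76, 6, 423]) open_box();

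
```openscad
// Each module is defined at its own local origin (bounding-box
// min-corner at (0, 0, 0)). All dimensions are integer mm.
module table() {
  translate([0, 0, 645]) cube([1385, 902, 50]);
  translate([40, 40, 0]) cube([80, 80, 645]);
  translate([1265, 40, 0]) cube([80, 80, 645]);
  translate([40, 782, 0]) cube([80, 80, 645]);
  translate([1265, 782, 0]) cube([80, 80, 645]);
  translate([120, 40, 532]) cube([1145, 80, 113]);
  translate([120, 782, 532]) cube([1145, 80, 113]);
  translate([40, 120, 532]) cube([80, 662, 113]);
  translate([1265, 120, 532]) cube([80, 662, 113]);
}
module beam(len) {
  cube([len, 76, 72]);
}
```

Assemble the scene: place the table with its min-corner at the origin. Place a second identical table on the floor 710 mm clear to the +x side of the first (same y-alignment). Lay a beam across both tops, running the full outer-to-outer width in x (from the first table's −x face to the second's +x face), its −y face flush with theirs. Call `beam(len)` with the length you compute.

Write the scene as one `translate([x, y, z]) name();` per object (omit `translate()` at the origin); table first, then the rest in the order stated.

table();
translate([2095, 0, 0]) table();
translate([0, 0, 695]) beam(3480);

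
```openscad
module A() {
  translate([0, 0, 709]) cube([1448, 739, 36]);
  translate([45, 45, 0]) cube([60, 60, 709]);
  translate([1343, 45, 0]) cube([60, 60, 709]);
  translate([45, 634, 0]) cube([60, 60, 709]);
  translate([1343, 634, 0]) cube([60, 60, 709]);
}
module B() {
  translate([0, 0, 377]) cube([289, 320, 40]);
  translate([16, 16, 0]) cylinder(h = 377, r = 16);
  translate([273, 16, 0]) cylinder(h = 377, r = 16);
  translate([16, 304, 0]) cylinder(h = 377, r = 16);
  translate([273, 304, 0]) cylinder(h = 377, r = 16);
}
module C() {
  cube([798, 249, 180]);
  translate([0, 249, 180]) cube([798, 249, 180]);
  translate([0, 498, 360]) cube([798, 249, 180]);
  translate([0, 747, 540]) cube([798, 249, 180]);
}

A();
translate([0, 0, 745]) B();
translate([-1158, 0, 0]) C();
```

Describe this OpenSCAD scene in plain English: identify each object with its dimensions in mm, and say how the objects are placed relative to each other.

A is a rectangular dining table. The top is 1448×739×36 mm with its upper surface at z = 745 mm. It stands on four 60×60 mm square legs, each inset 45 mm from the nearest pair of top edges, running from the floor to the underside of the top.

B is a four-legged stool. The seat is a 289×320×40 mm slab whose top surface is at z = 417 mm; four round legs, each 32 mm in diameter, run from the floor (z = 0) to the underside of the seat, each leg's axis is inset half a diameter from the nearest pair of seat edges (so the leg's bounding box is flush with the corner).

C is a straight staircase of 4 solid steps. Each step is 798 mm wide (x), 249 mm deep (y, the going) and 180 mm tall (the rise). The first step rests on the floor; each subsequent step sits one going further in +y and one rise higher in +z, directly behind and above the previous step with no overlap.

The stool is on top of the table. The staircase is on the floor beside the table on its −x side.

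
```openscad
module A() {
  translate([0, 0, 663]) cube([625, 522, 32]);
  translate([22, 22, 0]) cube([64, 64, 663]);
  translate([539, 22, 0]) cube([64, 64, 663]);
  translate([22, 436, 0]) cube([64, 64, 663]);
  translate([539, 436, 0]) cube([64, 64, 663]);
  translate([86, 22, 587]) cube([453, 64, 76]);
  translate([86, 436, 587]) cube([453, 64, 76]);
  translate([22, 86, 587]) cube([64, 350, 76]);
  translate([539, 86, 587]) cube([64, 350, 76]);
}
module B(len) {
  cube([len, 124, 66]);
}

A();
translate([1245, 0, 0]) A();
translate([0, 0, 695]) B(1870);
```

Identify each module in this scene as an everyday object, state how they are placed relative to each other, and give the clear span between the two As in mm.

Second table starts at x = 1245; first ends at x = 625; clear span = 1245 − 625 = 620 mm.

A is a table. B is a beam. A beam spans the tops of two tables. The clear span between the two tables is 620 mm.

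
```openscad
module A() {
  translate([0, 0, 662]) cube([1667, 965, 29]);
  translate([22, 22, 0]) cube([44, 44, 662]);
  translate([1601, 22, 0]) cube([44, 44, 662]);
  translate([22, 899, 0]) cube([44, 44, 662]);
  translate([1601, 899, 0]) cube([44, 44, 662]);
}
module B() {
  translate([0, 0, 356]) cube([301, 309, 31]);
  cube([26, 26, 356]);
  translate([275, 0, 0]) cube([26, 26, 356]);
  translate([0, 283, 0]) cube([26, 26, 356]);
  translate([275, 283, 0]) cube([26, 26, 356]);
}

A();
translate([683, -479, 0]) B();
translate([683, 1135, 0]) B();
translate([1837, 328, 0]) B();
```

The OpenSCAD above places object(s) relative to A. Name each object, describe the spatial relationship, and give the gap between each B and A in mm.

A is a table. B is a stool. Three stools sit around the table at the −y, +y, +x sides. The gap between each stool and the table is 170 mm.

Each stool's nearest face is 170 mm from the table's bounding box.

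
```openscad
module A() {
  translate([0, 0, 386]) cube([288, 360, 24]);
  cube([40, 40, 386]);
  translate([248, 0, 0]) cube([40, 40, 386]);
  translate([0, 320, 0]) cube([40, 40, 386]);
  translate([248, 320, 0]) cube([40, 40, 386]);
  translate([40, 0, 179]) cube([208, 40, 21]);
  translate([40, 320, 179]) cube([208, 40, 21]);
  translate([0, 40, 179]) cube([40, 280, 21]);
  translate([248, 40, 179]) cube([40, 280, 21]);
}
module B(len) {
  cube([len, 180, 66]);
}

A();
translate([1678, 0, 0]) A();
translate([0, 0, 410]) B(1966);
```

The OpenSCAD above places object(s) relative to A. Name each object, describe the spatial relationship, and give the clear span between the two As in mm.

Second stool starts at x = 1678; first ends at x = 288; clear span = 1678 − 288 = 1390 mm.

A is a stool. B is a beam. A beam spans the tops of two stools. The clear span between the two stools is 1390 mm.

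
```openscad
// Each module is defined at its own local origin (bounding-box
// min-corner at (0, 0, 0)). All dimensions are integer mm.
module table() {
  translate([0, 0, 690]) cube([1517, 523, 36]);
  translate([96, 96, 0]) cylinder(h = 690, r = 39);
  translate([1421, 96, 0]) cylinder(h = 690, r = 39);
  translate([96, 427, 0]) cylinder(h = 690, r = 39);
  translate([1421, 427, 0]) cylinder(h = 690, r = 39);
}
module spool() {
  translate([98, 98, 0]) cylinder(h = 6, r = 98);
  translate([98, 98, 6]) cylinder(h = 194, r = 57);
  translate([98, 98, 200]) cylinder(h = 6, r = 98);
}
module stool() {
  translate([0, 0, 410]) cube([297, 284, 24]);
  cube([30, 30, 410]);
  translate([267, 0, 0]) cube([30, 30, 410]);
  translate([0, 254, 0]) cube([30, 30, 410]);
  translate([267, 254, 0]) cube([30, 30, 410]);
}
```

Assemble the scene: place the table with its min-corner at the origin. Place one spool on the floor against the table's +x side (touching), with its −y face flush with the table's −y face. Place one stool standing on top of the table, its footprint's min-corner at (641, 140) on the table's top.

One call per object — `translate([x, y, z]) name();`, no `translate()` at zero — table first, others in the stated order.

table();
translate([1517, 0, 0]) spool();
translate([641, 140, 726]) stool();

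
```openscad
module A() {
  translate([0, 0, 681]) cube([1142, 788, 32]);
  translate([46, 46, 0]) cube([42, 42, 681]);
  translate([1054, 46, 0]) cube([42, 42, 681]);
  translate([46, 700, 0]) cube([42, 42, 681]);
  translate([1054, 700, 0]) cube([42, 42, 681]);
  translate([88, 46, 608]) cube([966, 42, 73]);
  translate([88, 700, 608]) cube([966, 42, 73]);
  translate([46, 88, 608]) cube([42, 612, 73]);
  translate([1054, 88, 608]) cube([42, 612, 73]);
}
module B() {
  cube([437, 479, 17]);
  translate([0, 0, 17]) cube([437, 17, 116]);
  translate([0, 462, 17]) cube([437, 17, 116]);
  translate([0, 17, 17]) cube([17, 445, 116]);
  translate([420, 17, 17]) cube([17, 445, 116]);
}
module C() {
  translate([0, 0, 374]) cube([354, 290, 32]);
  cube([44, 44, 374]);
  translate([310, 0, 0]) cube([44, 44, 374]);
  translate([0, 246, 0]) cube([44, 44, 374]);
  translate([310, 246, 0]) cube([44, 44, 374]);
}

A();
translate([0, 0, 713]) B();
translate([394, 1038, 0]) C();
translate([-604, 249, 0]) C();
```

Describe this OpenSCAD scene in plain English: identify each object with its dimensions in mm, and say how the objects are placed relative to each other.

A is a rectangular dining table. The top is 1142×788×32 mm with its upper surface at z = 713 mm. It stands on four 42×42 mm square legs, each inset 46 mm from the nearest pair of top edges, running from the floor to the underside of the top. Four apron rails, 42 mm thick and 73 mm tall, run between adjacent legs with their top edges flush with the underside of the top and their outer faces flush with the legs' outer faces.

B is an open-topped rectangular box: outside dimensions 437×479×133 mm, with a uniform wall and base thickness of 17 mm. The base is a full 437×479 slab on the floor; four walls sit on top of the base. The front and back walls (the −y and +y sides) span the full width; the two side walls fit between them.

C is a four-legged stool. The seat is a 354×290×32 mm slab whose top surface is at z = 406 mm; four square legs, each 44×44 mm in cross-section, run from the floor (z = 0) to the underside of the seat, each flush with a corner of the seat.

The open box is on top of the table. Two stools sit around the table at the +y, −x sides.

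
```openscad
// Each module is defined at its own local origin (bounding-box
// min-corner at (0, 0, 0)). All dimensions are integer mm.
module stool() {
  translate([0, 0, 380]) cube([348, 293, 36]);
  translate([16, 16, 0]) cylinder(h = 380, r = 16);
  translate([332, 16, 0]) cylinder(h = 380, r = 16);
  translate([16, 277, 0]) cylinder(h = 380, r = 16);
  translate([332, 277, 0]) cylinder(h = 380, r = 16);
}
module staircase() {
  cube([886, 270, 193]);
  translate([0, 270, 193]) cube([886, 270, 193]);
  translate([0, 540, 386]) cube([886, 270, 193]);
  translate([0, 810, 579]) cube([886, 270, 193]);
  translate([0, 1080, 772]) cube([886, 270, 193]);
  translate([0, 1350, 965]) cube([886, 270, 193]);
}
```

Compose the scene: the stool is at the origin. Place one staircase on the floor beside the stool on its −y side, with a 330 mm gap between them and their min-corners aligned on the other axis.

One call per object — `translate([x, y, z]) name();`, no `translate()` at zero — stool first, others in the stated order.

stool();
translate([0, -1950, 0]) staircase();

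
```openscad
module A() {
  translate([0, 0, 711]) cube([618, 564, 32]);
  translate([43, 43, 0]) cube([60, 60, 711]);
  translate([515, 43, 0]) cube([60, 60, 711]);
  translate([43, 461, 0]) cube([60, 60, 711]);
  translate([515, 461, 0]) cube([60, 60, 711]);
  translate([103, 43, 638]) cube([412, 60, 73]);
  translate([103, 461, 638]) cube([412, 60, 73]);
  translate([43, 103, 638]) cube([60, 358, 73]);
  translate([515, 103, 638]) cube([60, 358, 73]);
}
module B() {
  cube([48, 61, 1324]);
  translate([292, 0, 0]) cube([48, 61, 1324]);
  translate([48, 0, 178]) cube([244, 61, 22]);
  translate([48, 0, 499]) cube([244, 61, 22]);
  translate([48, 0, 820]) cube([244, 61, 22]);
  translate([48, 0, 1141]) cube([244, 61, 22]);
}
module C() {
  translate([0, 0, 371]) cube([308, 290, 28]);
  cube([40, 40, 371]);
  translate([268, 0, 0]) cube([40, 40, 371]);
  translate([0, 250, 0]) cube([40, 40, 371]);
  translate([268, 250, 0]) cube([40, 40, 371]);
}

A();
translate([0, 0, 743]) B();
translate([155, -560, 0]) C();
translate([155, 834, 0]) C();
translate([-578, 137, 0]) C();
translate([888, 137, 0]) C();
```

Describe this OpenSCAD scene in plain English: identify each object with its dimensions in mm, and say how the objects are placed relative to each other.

A is a rectangular dining table. The top is 618×564×32 mm with its upper surface at z = 743 mm. It stands on four 60×60 mm square legs, each inset 43 mm from the nearest pair of top edges, running from the floor to the underside of the top. Four apron rails, 60 mm thick and 73 mm tall, run between adjacent legs with their top edges flush with the underside of the top and their outer faces flush with the legs' outer faces.

B is a straight ladder. Two 48×61 mm vertical rails, 1324 mm tall, stand 340 mm apart (outside-to-outside) with their front faces coplanar on the −y side. 4 rungs, each 61 mm deep and 22 mm tall, span between the inner faces of the rails, front faces flush with the rails. The lowest rung's underside is at z = 178 mm and rungs are spaced 321 mm apart (underside to underside).

C is a four-legged stool. The seat is 308×290 mm, 28 mm thick, top at z = 399 mm. It stands on four square legs, each 40×40 mm in cross-section, from z = 0 to the seat underside, each flush with a corner of the seat.

The ladder is on top of the table. Four stools sit around the table at the −y, +y, −x, +x sides.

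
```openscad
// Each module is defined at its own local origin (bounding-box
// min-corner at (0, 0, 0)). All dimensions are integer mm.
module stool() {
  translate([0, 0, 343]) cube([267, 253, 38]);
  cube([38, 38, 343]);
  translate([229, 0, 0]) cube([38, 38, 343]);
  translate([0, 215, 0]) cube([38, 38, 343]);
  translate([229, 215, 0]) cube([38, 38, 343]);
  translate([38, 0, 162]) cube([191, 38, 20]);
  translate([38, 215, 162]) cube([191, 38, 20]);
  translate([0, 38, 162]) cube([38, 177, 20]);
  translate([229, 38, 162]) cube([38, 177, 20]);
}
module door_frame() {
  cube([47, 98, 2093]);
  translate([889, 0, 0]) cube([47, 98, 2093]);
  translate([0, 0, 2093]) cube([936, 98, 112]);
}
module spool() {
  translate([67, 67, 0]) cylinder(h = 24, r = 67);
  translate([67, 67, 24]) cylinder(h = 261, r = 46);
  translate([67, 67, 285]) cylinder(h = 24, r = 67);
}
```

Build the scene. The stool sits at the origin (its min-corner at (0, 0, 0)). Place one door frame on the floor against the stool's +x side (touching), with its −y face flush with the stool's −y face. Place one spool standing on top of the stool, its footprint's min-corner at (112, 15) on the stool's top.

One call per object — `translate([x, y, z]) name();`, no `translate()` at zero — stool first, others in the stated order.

stool();
translate([267, 0, 0]) door_frame();
translate([112, 15, 381]) spool();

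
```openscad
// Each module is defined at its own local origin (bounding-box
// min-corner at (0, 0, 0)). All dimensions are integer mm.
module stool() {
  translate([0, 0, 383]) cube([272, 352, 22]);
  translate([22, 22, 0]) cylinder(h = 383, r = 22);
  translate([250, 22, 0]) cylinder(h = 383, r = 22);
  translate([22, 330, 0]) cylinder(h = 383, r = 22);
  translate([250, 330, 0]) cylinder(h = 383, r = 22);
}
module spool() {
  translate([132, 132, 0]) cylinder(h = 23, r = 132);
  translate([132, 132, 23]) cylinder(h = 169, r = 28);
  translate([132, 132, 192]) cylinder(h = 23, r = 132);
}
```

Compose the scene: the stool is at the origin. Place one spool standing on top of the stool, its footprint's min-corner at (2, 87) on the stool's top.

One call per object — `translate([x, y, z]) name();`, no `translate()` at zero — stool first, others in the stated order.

stool();
translate([2, 87, 405]) spool();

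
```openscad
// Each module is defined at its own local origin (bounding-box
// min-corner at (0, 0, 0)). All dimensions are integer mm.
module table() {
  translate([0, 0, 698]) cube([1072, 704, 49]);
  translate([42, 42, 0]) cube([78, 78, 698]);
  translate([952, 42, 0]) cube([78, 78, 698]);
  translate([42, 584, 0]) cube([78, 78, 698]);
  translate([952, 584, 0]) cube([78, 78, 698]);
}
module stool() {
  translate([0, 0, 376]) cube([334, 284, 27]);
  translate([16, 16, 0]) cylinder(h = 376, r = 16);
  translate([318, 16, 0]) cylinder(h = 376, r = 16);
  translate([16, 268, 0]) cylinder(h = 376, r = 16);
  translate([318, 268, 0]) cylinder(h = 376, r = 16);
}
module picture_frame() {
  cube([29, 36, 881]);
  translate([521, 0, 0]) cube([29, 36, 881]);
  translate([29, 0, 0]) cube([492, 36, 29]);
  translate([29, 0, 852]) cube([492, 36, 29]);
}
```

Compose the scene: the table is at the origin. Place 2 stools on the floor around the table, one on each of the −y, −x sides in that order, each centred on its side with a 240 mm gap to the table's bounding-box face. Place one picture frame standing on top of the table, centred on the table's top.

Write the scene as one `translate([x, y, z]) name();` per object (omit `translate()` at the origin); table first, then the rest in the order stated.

table();
translate([369, -524, 0]) stool();
translate([-574, 210, 0]) stool();
translate([261, 334, 747]) picture_frame();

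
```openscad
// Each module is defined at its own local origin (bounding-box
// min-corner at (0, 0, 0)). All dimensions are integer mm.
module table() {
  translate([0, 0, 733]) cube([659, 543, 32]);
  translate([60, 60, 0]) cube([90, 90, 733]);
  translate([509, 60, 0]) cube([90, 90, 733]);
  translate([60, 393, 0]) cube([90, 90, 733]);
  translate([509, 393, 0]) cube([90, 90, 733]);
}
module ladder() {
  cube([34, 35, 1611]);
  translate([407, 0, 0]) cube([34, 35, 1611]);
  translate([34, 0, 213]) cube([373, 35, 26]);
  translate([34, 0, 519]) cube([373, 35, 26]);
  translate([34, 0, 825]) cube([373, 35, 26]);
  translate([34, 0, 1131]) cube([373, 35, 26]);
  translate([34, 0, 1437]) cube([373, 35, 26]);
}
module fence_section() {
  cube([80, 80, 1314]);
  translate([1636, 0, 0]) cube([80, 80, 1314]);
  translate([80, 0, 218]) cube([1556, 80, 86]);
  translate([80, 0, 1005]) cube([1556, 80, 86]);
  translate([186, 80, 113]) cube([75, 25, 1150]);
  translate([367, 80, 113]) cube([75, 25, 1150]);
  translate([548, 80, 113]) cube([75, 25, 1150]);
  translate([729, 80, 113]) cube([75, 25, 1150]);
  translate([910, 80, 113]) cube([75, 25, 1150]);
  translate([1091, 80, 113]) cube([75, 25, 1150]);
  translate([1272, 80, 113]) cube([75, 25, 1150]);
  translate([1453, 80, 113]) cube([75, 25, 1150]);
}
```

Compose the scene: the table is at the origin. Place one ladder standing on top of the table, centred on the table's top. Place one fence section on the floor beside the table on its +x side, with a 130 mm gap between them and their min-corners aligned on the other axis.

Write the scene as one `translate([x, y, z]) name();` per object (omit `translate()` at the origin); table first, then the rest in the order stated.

table();
translate([109, 254, 765]) ladder();
translate([789, 0, 0]) fence_section();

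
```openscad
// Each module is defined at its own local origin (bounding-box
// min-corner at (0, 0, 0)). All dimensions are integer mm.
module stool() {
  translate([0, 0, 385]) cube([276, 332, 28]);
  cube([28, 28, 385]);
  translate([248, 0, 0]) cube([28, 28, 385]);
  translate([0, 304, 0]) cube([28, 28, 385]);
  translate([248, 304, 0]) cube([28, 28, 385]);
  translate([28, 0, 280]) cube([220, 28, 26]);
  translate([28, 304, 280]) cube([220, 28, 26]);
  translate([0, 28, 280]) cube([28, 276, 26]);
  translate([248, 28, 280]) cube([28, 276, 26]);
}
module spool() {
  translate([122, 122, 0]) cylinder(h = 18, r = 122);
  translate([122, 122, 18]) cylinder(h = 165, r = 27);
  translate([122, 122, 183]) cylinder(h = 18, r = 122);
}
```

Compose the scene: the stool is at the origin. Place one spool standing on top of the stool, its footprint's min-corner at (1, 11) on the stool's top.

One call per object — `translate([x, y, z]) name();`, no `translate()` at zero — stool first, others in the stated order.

stool();
translate([1, 11, 413]) spool();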